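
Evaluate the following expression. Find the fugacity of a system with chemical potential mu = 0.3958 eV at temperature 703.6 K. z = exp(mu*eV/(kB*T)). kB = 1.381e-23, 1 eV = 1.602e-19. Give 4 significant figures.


Step 1: Convert mu to Joules: 0.3958*1.602e-19 = 6.341e-20 J
Step 2: kB*T = 1.381e-23*703.6 = 9.717e-21 J
Step 3: mu/(kB*T) = 6.526
Step 4: z = exp(6.526) = 682.4

682.4


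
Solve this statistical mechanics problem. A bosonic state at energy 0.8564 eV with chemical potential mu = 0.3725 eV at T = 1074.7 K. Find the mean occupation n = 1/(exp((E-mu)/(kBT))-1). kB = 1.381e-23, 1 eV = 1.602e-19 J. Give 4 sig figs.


Step 1: (E - mu) = 0.4839 eV
Step 2: x = (E-mu)*eV/(kB*T) = 0.4839*1.602e-19/(1.381e-23*1074.7) = 5.223
Step 3: exp(x) = 185.5
Step 4: n = 1/(exp(x)-1) = 0.005419

0.005419


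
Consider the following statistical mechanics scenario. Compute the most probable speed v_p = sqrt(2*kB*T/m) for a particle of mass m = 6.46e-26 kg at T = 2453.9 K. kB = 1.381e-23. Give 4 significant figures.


Step 1: Numerator = 2*kB*T = 2*1.381e-23*2453.9 = 6.778e-20
Step 2: Ratio = 6.778e-20 / 6.46e-26 = 1.049e+06
Step 3: v_p = sqrt(1.049e+06) = 1024 m/s

1024


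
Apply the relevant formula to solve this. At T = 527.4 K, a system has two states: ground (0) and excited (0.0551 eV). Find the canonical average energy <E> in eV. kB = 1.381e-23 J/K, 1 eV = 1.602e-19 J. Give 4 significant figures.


Step 1: beta*E = 0.0551*1.602e-19/(1.381e-23*527.4) = 1.212
Step 2: exp(-beta*E) = 0.2976
Step 3: <E> = 0.0551*0.2976/(1+0.2976) = 0.01264 eV

0.01264


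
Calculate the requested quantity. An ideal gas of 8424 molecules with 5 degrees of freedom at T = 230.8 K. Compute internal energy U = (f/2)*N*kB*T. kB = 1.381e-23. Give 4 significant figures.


Step 1: f/2 = 5/2 = 2.5
Step 2: N*kB*T = 8424*1.381e-23*230.8 = 2.685e-17
Step 3: U = 2.5 * 2.685e-17 = 6.713e-17 J

6.713e-17


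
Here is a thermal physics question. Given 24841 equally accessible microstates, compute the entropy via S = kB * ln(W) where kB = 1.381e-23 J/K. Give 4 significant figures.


Step 1: ln(W) = ln(24841) = 10.12
Step 2: S = kB * ln(W) = 1.381e-23 * 10.12
Step 3: S = 1.398e-22 J/K

1.398e-22


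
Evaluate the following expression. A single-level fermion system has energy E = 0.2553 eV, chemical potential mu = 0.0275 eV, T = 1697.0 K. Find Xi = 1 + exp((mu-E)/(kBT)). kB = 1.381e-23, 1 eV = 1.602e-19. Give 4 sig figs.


Step 1: (mu - E) = 0.0275 - 0.2553 = -0.2278 eV
Step 2: x = (mu-E)*eV/(kB*T) = -0.2278*1.602e-19/(1.381e-23*1697.0) = -1.557
Step 3: exp(x) = 0.2107
Step 4: Xi = 1 + 0.2107 = 1.211

1.211


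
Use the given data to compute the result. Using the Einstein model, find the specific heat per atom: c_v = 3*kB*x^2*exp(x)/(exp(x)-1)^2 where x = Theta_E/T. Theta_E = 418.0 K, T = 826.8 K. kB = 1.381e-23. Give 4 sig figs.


Step 1: x = Theta_E/T = 418.0/826.8 = 0.5056
Step 2: x^2 = 0.2556
Step 3: exp(x) = 1.658
Step 4: c_v = 3*1.381e-23*0.2556*1.658/(1.658-1)^2 = 4.056e-23

4.056e-23


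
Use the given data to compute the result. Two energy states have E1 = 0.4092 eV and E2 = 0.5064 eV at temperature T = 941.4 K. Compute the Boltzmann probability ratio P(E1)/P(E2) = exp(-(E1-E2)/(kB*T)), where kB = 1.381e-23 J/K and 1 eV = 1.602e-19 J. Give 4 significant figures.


Step 1: Compute energy difference dE = E1 - E2 = 0.4092 - 0.5064 = -0.0972 eV
Step 2: Convert to Joules: dE_J = -0.0972 * 1.602e-19 = -1.557e-20 J
Step 3: Compute exponent = -dE_J / (kB * T) = -(-1.557e-20) / (1.381e-23 * 941.4) = 1.198
Step 4: P(E1)/P(E2) = exp(1.198) = 3.313

3.313


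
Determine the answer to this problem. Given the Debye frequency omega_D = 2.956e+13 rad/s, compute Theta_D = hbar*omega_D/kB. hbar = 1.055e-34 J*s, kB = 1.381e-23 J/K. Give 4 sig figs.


Step 1: hbar*omega_D = 1.055e-34 * 2.956e+13 = 3.119e-21 J
Step 2: Theta_D = 3.119e-21 / 1.381e-23
Step 3: Theta_D = 225.8 K

225.8


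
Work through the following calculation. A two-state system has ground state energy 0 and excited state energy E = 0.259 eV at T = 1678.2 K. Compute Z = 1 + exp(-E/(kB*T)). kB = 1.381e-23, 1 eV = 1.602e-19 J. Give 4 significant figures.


Step 1: Compute beta*E = E*eV/(kB*T) = 0.259*1.602e-19/(1.381e-23*1678.2) = 1.79
Step 2: exp(-beta*E) = exp(-1.79) = 0.1669
Step 3: Z = 1 + 0.1669 = 1.167

1.167


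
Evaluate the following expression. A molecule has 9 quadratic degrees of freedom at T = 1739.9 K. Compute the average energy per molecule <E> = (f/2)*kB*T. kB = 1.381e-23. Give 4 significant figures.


Step 1: f/2 = 9/2 = 4.5
Step 2: kB*T = 1.381e-23 * 1739.9 = 2.403e-20
Step 3: <E> = 4.5 * 2.403e-20 = 1.081e-19 J

1.081e-19


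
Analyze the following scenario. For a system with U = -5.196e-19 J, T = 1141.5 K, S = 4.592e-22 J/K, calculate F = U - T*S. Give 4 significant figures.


Step 1: T*S = 1141.5 * 4.592e-22 = 5.242e-19 J
Step 2: F = U - T*S = -5.196e-19 - 5.242e-19
Step 3: F = -1.044e-18 J

-1.044e-18


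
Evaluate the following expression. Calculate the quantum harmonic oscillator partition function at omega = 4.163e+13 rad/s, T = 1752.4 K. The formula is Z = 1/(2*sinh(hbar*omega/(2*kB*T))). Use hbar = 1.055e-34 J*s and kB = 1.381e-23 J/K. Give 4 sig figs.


Step 1: Compute x = hbar*omega/(kB*T) = 1.055e-34*4.163e+13/(1.381e-23*1752.4) = 0.1815
Step 2: x/2 = 0.09074
Step 3: sinh(x/2) = 0.09087
Step 4: Z = 1/(2*0.09087) = 5.503

5.503


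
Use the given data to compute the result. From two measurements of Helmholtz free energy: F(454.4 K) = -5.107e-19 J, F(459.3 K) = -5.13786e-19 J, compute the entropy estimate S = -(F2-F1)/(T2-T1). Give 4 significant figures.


Step 1: dF = F2 - F1 = -5.13786e-19 - (-5.107e-19) = -3.086e-21 J
Step 2: dT = T2 - T1 = 459.3 - 454.4 = 4.9 K
Step 3: S = -dF/dT = -(-3.086e-21)/4.9 = 6.298e-22 J/K

6.298e-22


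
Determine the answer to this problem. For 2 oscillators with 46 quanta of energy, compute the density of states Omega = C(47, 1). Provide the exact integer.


Step 1: Use binomial coefficient C(47, 1)
Step 2: Numerator = 47! / 46!
Step 3: Denominator = 1!
Step 4: Omega = 47

47


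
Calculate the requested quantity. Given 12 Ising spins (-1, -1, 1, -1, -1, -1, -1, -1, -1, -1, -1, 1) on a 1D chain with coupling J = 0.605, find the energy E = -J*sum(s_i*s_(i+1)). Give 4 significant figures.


Step 1: Nearest-neighbor products: 1, -1, -1, 1, 1, 1, 1, 1, 1, 1, -1
Step 2: Sum of products = 5
Step 3: E = -0.605 * 5 = -3.025

-3.025


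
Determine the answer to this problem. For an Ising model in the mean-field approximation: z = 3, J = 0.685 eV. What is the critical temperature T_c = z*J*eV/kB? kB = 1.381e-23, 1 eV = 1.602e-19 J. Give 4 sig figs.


Step 1: z*J = 3*0.685 = 2.055 eV
Step 2: Convert to Joules: 2.055*1.602e-19 = 3.292e-19 J
Step 3: T_c = 3.292e-19 / 1.381e-23 = 2.384e+04 K

2.384e+04


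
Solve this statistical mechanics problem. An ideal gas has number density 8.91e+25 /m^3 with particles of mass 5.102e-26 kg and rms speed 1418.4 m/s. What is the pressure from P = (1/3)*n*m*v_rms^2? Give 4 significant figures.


Step 1: v_rms^2 = 1418.4^2 = 2.012e+06
Step 2: n*m = 8.91e+25*5.102e-26 = 4.546
Step 3: P = (1/3)*4.546*2.012e+06 = 3.049e+06 Pa

3.049e+06


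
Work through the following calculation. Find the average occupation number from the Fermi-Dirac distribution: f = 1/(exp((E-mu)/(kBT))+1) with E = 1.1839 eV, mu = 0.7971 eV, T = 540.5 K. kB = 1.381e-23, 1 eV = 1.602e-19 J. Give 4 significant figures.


Step 1: (E - mu) = 1.1839 - 0.7971 = 0.3868 eV
Step 2: Convert: (E-mu)*eV = 6.197e-20 J
Step 3: x = (E-mu)*eV/(kB*T) = 8.302
Step 4: f = 1/(exp(8.302)+1) = 0.0002481

0.0002481


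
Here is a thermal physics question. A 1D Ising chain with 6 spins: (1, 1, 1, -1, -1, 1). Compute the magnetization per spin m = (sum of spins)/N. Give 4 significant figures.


Step 1: Count up spins (+1): 4, down spins (-1): 2
Step 2: Total magnetization M = 4 - 2 = 2
Step 3: m = M/N = 2/6 = 0.3333

0.3333


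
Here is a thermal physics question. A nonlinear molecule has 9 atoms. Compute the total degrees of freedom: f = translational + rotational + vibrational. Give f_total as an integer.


Step 1: Translational DOF = 3
Step 2: Rotational DOF (nonlinear) = 3
Step 3: Vibrational DOF = 3*9 - 6 = 21
Step 4: Total = 3 + 3 + 21 = 27

27


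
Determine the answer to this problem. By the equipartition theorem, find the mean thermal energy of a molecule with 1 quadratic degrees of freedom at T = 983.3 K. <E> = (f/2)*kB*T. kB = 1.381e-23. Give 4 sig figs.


Step 1: f/2 = 1/2 = 0.5
Step 2: kB*T = 1.381e-23 * 983.3 = 1.358e-20
Step 3: <E> = 0.5 * 1.358e-20 = 6.79e-21 J

6.79e-21


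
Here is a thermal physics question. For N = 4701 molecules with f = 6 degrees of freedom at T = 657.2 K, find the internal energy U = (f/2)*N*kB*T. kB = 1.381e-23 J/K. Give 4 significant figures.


Step 1: f/2 = 6/2 = 3.0
Step 2: N*kB*T = 4701*1.381e-23*657.2 = 4.267e-17
Step 3: U = 3.0 * 4.267e-17 = 1.28e-16 J

1.28e-16


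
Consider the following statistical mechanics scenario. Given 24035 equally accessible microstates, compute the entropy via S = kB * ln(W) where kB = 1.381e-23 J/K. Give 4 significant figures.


Step 1: ln(W) = ln(24035) = 10.09
Step 2: S = kB * ln(W) = 1.381e-23 * 10.09
Step 3: S = 1.393e-22 J/K

1.393e-22


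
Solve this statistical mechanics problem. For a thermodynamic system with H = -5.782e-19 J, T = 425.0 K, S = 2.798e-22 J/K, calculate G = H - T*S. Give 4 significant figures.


Step 1: T*S = 425.0 * 2.798e-22 = 1.189e-19 J
Step 2: G = H - T*S = -5.782e-19 - 1.189e-19
Step 3: G = -6.971e-19 J

-6.971e-19


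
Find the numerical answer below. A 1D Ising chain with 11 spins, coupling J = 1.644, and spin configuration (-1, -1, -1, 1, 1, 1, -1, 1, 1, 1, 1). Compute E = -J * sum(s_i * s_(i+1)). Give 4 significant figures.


Step 1: Nearest-neighbor products: 1, 1, -1, 1, 1, -1, -1, 1, 1, 1
Step 2: Sum of products = 4
Step 3: E = -1.644 * 4 = -6.576

-6.576


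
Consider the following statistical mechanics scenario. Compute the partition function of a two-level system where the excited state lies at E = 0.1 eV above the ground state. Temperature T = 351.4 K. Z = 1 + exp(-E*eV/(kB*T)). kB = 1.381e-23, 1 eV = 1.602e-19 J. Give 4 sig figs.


Step 1: Compute beta*E = E*eV/(kB*T) = 0.1*1.602e-19/(1.381e-23*351.4) = 3.301
Step 2: exp(-beta*E) = exp(-3.301) = 0.03684
Step 3: Z = 1 + 0.03684 = 1.037

1.037


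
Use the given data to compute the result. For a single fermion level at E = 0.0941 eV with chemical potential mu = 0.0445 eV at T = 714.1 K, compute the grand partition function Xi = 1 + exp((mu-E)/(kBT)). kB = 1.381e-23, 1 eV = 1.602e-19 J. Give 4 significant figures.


Step 1: (mu - E) = 0.0445 - 0.0941 = -0.0496 eV
Step 2: x = (mu-E)*eV/(kB*T) = -0.0496*1.602e-19/(1.381e-23*714.1) = -0.8057
Step 3: exp(x) = 0.4468
Step 4: Xi = 1 + 0.4468 = 1.447

1.447


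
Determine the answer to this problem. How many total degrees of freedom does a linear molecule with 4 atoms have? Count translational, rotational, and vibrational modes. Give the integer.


Step 1: Translational DOF = 3
Step 2: Rotational DOF (linear) = 2
Step 3: Vibrational DOF = 3*4 - 5 = 7
Step 4: Total = 3 + 2 + 7 = 12

12


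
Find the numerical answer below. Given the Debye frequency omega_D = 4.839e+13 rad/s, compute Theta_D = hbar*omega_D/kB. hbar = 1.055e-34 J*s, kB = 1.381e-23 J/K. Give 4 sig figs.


Step 1: hbar*omega_D = 1.055e-34 * 4.839e+13 = 5.105e-21 J
Step 2: Theta_D = 5.105e-21 / 1.381e-23
Step 3: Theta_D = 369.7 K

369.7


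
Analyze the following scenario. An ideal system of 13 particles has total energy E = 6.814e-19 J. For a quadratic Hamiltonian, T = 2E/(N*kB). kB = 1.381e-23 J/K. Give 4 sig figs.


Step 1: Numerator = 2*E = 2*6.814e-19 = 1.363e-18 J
Step 2: Denominator = N*kB = 13*1.381e-23 = 1.795e-22
Step 3: T = 1.363e-18 / 1.795e-22 = 7591 K

7591


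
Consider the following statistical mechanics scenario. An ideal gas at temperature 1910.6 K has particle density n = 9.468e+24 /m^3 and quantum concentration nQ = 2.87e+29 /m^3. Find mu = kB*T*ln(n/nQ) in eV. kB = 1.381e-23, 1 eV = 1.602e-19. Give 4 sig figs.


Step 1: n/nQ = 9.468e+24/2.87e+29 = 3.299e-05
Step 2: ln(n/nQ) = -10.32
Step 3: mu = kB*T*ln(n/nQ) = 2.639e-20*-10.32 = -2.723e-19 J
Step 4: Convert to eV: -2.723e-19/1.602e-19 = -1.7 eV

-1.7


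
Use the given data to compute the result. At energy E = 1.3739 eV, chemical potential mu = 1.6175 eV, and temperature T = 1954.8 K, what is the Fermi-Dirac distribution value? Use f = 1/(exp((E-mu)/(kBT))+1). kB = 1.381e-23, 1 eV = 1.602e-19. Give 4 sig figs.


Step 1: (E - mu) = 1.3739 - 1.6175 = -0.2436 eV
Step 2: Convert: (E-mu)*eV = -3.902e-20 J
Step 3: x = (E-mu)*eV/(kB*T) = -1.446
Step 4: f = 1/(exp(-1.446)+1) = 0.8093

0.8093


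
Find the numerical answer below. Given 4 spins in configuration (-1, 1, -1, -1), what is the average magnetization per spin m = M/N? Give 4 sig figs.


Step 1: Count up spins (+1): 1, down spins (-1): 3
Step 2: Total magnetization M = 1 - 3 = -2
Step 3: m = M/N = -2/4 = -0.5

-0.5


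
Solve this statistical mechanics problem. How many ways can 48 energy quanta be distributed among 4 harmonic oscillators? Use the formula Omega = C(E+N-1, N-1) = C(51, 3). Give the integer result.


Step 1: Use binomial coefficient C(51, 3)
Step 2: Numerator = 51! / 48!
Step 3: Denominator = 3!
Step 4: Omega = 20825

20825


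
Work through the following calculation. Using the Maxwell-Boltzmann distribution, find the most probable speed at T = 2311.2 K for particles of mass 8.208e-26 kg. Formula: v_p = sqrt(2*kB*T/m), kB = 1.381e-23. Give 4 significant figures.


Step 1: Numerator = 2*kB*T = 2*1.381e-23*2311.2 = 6.384e-20
Step 2: Ratio = 6.384e-20 / 8.208e-26 = 7.777e+05
Step 3: v_p = sqrt(7.777e+05) = 881.9 m/s

881.9


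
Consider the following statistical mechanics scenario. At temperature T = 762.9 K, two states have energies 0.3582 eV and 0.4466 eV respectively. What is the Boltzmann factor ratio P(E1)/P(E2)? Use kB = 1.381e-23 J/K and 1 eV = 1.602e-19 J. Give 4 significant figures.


Step 1: Compute energy difference dE = E1 - E2 = 0.3582 - 0.4466 = -0.0884 eV
Step 2: Convert to Joules: dE_J = -0.0884 * 1.602e-19 = -1.416e-20 J
Step 3: Compute exponent = -dE_J / (kB * T) = -(-1.416e-20) / (1.381e-23 * 762.9) = 1.344
Step 4: P(E1)/P(E2) = exp(1.344) = 3.835

3.835


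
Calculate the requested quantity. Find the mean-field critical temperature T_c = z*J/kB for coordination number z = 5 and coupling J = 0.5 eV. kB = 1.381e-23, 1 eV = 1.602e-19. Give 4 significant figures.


Step 1: z*J = 5*0.5 = 2.5 eV
Step 2: Convert to Joules: 2.5*1.602e-19 = 4.005e-19 J
Step 3: T_c = 4.005e-19 / 1.381e-23 = 2.9e+04 K

2.9e+04


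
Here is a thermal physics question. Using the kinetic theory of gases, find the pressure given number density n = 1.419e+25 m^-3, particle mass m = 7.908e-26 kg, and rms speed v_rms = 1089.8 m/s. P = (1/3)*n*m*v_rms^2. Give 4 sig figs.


Step 1: v_rms^2 = 1089.8^2 = 1.188e+06
Step 2: n*m = 1.419e+25*7.908e-26 = 1.122
Step 3: P = (1/3)*1.122*1.188e+06 = 4.442e+05 Pa

4.442e+05


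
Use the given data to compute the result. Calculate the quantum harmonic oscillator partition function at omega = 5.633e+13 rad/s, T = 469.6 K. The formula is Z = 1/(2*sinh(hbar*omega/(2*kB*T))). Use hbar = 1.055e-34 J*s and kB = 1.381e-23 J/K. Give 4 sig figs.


Step 1: Compute x = hbar*omega/(kB*T) = 1.055e-34*5.633e+13/(1.381e-23*469.6) = 0.9164
Step 2: x/2 = 0.4582
Step 3: sinh(x/2) = 0.4744
Step 4: Z = 1/(2*0.4744) = 1.054

1.054


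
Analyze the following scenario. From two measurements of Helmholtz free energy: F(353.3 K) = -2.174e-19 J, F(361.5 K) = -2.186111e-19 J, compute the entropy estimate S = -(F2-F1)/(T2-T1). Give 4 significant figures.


Step 1: dF = F2 - F1 = -2.186111e-19 - (-2.174e-19) = -1.2111e-21 J
Step 2: dT = T2 - T1 = 361.5 - 353.3 = 8.2 K
Step 3: S = -dF/dT = -(-1.2111e-21)/8.2 = 1.477e-22 J/K

1.477e-22


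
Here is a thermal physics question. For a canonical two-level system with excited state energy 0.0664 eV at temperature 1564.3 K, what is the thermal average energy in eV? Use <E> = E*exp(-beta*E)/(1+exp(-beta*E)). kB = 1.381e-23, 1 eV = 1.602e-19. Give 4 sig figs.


Step 1: beta*E = 0.0664*1.602e-19/(1.381e-23*1564.3) = 0.4924
Step 2: exp(-beta*E) = 0.6112
Step 3: <E> = 0.0664*0.6112/(1+0.6112) = 0.02519 eV

0.02519


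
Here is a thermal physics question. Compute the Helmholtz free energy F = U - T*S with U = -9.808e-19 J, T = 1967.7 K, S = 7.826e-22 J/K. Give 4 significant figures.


Step 1: T*S = 1967.7 * 7.826e-22 = 1.54e-18 J
Step 2: F = U - T*S = -9.808e-19 - 1.54e-18
Step 3: F = -2.521e-18 J

-2.521e-18


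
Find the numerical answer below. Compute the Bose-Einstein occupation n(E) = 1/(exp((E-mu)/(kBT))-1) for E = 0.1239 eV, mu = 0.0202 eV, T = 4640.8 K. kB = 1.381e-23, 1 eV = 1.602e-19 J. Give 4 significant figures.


Step 1: (E - mu) = 0.1037 eV
Step 2: x = (E-mu)*eV/(kB*T) = 0.1037*1.602e-19/(1.381e-23*4640.8) = 0.2592
Step 3: exp(x) = 1.296
Step 4: n = 1/(exp(x)-1) = 3.379

3.379


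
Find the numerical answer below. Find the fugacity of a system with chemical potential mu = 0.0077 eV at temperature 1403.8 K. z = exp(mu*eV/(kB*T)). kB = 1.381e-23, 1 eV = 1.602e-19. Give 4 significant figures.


Step 1: Convert mu to Joules: 0.0077*1.602e-19 = 1.234e-21 J
Step 2: kB*T = 1.381e-23*1403.8 = 1.939e-20 J
Step 3: mu/(kB*T) = 0.06363
Step 4: z = exp(0.06363) = 1.066

1.066


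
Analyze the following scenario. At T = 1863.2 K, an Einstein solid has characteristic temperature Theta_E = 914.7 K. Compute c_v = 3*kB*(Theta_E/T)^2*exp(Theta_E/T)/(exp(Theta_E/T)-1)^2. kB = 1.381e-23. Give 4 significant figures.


Step 1: x = Theta_E/T = 914.7/1863.2 = 0.4909
Step 2: x^2 = 0.241
Step 3: exp(x) = 1.634
Step 4: c_v = 3*1.381e-23*0.241*1.634/(1.634-1)^2 = 4.061e-23

4.061e-23


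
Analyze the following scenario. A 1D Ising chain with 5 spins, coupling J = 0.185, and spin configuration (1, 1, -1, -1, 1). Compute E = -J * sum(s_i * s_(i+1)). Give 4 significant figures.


Step 1: Nearest-neighbor products: 1, -1, 1, -1
Step 2: Sum of products = 0
Step 3: E = -0.185 * 0 = 0

0


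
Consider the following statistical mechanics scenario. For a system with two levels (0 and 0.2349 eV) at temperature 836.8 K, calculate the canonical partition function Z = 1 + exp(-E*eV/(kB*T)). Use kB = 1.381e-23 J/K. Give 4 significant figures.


Step 1: Compute beta*E = E*eV/(kB*T) = 0.2349*1.602e-19/(1.381e-23*836.8) = 3.256
Step 2: exp(-beta*E) = exp(-3.256) = 0.03853
Step 3: Z = 1 + 0.03853 = 1.039

1.039


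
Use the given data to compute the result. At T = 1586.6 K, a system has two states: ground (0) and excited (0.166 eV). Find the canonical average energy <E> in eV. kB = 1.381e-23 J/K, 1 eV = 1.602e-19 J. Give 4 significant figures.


Step 1: beta*E = 0.166*1.602e-19/(1.381e-23*1586.6) = 1.214
Step 2: exp(-beta*E) = 0.2971
Step 3: <E> = 0.166*0.2971/(1+0.2971) = 0.03802 eV

0.03802


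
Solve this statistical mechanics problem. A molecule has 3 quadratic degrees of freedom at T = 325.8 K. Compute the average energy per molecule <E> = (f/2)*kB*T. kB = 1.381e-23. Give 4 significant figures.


Step 1: f/2 = 3/2 = 1.5
Step 2: kB*T = 1.381e-23 * 325.8 = 4.499e-21
Step 3: <E> = 1.5 * 4.499e-21 = 6.749e-21 J

6.749e-21


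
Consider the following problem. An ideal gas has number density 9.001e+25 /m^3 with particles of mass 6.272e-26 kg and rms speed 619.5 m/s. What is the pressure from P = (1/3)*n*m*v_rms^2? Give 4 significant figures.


Step 1: v_rms^2 = 619.5^2 = 3.838e+05
Step 2: n*m = 9.001e+25*6.272e-26 = 5.645
Step 3: P = (1/3)*5.645*3.838e+05 = 7.222e+05 Pa

7.222e+05


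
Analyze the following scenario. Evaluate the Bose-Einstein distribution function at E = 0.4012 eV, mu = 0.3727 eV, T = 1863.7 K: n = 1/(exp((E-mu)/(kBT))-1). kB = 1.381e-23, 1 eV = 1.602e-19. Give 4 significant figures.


Step 1: (E - mu) = 0.0285 eV
Step 2: x = (E-mu)*eV/(kB*T) = 0.0285*1.602e-19/(1.381e-23*1863.7) = 0.1774
Step 3: exp(x) = 1.194
Step 4: n = 1/(exp(x)-1) = 5.152

5.152


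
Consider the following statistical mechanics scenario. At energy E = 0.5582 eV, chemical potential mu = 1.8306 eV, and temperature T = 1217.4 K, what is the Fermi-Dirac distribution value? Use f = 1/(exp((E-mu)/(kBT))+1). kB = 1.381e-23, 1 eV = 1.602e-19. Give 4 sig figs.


Step 1: (E - mu) = 0.5582 - 1.8306 = -1.272 eV
Step 2: Convert: (E-mu)*eV = -2.038e-19 J
Step 3: x = (E-mu)*eV/(kB*T) = -12.12
Step 4: f = 1/(exp(-12.12)+1) = 1

1


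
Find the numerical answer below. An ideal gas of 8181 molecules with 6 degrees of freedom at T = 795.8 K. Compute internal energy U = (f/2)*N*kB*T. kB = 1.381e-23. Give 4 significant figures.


Step 1: f/2 = 6/2 = 3.0
Step 2: N*kB*T = 8181*1.381e-23*795.8 = 8.991e-17
Step 3: U = 3.0 * 8.991e-17 = 2.697e-16 J

2.697e-16


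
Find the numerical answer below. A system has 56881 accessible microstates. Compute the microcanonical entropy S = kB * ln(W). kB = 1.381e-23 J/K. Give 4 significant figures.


Step 1: ln(W) = ln(56881) = 10.95
Step 2: S = kB * ln(W) = 1.381e-23 * 10.95
Step 3: S = 1.512e-22 J/K

1.512e-22


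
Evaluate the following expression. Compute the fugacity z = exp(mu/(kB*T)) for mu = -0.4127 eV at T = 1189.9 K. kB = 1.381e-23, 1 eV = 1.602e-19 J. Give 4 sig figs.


Step 1: Convert mu to Joules: -0.4127*1.602e-19 = -6.611e-20 J
Step 2: kB*T = 1.381e-23*1189.9 = 1.643e-20 J
Step 3: mu/(kB*T) = -4.023
Step 4: z = exp(-4.023) = 0.01789

0.01789


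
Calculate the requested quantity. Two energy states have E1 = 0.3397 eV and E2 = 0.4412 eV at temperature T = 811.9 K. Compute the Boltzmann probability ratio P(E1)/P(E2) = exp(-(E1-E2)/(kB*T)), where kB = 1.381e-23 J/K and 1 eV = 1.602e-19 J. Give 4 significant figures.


Step 1: Compute energy difference dE = E1 - E2 = 0.3397 - 0.4412 = -0.1015 eV
Step 2: Convert to Joules: dE_J = -0.1015 * 1.602e-19 = -1.626e-20 J
Step 3: Compute exponent = -dE_J / (kB * T) = -(-1.626e-20) / (1.381e-23 * 811.9) = 1.45
Step 4: P(E1)/P(E2) = exp(1.45) = 4.264

4.264


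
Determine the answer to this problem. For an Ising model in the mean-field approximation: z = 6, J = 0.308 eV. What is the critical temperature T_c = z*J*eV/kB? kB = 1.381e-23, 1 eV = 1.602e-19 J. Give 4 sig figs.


Step 1: z*J = 6*0.308 = 1.848 eV
Step 2: Convert to Joules: 1.848*1.602e-19 = 2.96e-19 J
Step 3: T_c = 2.96e-19 / 1.381e-23 = 2.144e+04 K

2.144e+04


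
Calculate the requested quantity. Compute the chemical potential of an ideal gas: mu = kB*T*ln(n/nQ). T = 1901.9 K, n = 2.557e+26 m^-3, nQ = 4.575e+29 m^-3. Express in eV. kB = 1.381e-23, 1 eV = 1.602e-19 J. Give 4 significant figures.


Step 1: n/nQ = 2.557e+26/4.575e+29 = 0.0005589
Step 2: ln(n/nQ) = -7.49
Step 3: mu = kB*T*ln(n/nQ) = 2.627e-20*-7.49 = -1.967e-19 J
Step 4: Convert to eV: -1.967e-19/1.602e-19 = -1.228 eV

-1.228


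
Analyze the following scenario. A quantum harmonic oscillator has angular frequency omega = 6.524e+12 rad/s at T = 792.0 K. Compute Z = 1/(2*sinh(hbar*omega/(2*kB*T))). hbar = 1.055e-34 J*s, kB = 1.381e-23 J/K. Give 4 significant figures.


Step 1: Compute x = hbar*omega/(kB*T) = 1.055e-34*6.524e+12/(1.381e-23*792.0) = 0.06293
Step 2: x/2 = 0.03146
Step 3: sinh(x/2) = 0.03147
Step 4: Z = 1/(2*0.03147) = 15.89

15.89


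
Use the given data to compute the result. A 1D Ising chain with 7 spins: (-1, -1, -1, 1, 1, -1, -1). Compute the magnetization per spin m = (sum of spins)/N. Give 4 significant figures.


Step 1: Count up spins (+1): 2, down spins (-1): 5
Step 2: Total magnetization M = 2 - 5 = -3
Step 3: m = M/N = -3/7 = -0.4286

-0.4286


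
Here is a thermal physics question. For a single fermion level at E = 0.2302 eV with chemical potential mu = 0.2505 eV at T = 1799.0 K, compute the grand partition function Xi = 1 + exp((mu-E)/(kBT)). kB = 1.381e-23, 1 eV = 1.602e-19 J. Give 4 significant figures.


Step 1: (mu - E) = 0.2505 - 0.2302 = 0.0203 eV
Step 2: x = (mu-E)*eV/(kB*T) = 0.0203*1.602e-19/(1.381e-23*1799.0) = 0.1309
Step 3: exp(x) = 1.14
Step 4: Xi = 1 + 1.14 = 2.14

2.14


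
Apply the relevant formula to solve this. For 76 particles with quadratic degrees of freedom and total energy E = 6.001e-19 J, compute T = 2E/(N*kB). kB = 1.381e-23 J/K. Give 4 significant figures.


Step 1: Numerator = 2*E = 2*6.001e-19 = 1.2e-18 J
Step 2: Denominator = N*kB = 76*1.381e-23 = 1.05e-21
Step 3: T = 1.2e-18 / 1.05e-21 = 1144 K

1144


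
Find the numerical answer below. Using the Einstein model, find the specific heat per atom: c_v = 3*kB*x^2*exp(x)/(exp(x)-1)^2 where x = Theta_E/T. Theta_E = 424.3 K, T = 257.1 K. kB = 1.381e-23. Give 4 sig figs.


Step 1: x = Theta_E/T = 424.3/257.1 = 1.65
Step 2: x^2 = 2.724
Step 3: exp(x) = 5.209
Step 4: c_v = 3*1.381e-23*2.724*5.209/(5.209-1)^2 = 3.318e-23

3.318e-23


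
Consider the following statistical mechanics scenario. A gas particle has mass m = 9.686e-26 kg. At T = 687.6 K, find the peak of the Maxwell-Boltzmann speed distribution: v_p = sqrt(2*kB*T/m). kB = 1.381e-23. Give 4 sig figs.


Step 1: Numerator = 2*kB*T = 2*1.381e-23*687.6 = 1.899e-20
Step 2: Ratio = 1.899e-20 / 9.686e-26 = 1.961e+05
Step 3: v_p = sqrt(1.961e+05) = 442.8 m/s

442.8


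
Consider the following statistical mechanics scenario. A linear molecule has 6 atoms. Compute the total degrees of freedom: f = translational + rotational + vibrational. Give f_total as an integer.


Step 1: Translational DOF = 3
Step 2: Rotational DOF (linear) = 2
Step 3: Vibrational DOF = 3*6 - 5 = 13
Step 4: Total = 3 + 2 + 13 = 18

18


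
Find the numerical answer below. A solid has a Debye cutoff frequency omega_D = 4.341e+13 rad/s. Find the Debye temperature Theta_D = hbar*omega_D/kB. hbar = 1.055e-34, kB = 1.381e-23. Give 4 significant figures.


Step 1: hbar*omega_D = 1.055e-34 * 4.341e+13 = 4.58e-21 J
Step 2: Theta_D = 4.58e-21 / 1.381e-23
Step 3: Theta_D = 331.6 K

331.6


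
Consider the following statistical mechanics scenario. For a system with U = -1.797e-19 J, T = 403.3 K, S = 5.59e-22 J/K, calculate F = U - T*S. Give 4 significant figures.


Step 1: T*S = 403.3 * 5.59e-22 = 2.254e-19 J
Step 2: F = U - T*S = -1.797e-19 - 2.254e-19
Step 3: F = -4.051e-19 J

-4.051e-19


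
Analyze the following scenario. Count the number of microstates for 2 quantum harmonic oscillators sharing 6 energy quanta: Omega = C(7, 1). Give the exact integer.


Step 1: Use binomial coefficient C(7, 1)
Step 2: Numerator = 7! / 6!
Step 3: Denominator = 1!
Step 4: Omega = 7

7


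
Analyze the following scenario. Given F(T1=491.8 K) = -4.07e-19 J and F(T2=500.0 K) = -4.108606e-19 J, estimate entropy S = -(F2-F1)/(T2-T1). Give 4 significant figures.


Step 1: dF = F2 - F1 = -4.108606e-19 - (-4.07e-19) = -3.8606e-21 J
Step 2: dT = T2 - T1 = 500.0 - 491.8 = 8.2 K
Step 3: S = -dF/dT = -(-3.8606e-21)/8.2 = 4.708e-22 J/K

4.708e-22


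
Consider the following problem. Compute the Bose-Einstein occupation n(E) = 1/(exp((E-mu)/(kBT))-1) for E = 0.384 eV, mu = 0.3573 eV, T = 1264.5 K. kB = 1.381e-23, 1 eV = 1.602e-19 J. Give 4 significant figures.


Step 1: (E - mu) = 0.0267 eV
Step 2: x = (E-mu)*eV/(kB*T) = 0.0267*1.602e-19/(1.381e-23*1264.5) = 0.2449
Step 3: exp(x) = 1.278
Step 4: n = 1/(exp(x)-1) = 3.603

3.603


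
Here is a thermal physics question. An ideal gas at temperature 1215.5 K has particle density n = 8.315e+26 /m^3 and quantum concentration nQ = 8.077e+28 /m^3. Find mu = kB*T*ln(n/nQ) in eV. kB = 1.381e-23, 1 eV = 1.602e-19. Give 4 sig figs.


Step 1: n/nQ = 8.315e+26/8.077e+28 = 0.01029
Step 2: ln(n/nQ) = -4.576
Step 3: mu = kB*T*ln(n/nQ) = 1.679e-20*-4.576 = -7.682e-20 J
Step 4: Convert to eV: -7.682e-20/1.602e-19 = -0.4795 eV

-0.4795


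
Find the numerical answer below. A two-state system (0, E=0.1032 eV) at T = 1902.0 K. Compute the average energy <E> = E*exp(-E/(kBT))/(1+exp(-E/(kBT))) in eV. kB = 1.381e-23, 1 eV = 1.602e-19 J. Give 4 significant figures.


Step 1: beta*E = 0.1032*1.602e-19/(1.381e-23*1902.0) = 0.6294
Step 2: exp(-beta*E) = 0.5329
Step 3: <E> = 0.1032*0.5329/(1+0.5329) = 0.03588 eV

0.03588


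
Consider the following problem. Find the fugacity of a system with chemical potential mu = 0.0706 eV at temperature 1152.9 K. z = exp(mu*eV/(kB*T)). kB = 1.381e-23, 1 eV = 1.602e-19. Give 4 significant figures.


Step 1: Convert mu to Joules: 0.0706*1.602e-19 = 1.131e-20 J
Step 2: kB*T = 1.381e-23*1152.9 = 1.592e-20 J
Step 3: mu/(kB*T) = 0.7104
Step 4: z = exp(0.7104) = 2.035

2.035


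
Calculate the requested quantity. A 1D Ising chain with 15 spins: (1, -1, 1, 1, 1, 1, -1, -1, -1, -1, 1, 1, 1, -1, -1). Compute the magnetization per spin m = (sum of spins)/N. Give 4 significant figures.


Step 1: Count up spins (+1): 8, down spins (-1): 7
Step 2: Total magnetization M = 8 - 7 = 1
Step 3: m = M/N = 1/15 = 0.06667

0.06667


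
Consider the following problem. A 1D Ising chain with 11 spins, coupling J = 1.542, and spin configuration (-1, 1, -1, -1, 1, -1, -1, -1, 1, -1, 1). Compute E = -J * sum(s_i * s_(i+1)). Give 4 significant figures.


Step 1: Nearest-neighbor products: -1, -1, 1, -1, -1, 1, 1, -1, -1, -1
Step 2: Sum of products = -4
Step 3: E = -1.542 * -4 = 6.168

6.168


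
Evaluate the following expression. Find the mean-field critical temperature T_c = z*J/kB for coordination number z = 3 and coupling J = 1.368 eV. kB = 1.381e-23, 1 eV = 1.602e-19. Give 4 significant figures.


Step 1: z*J = 3*1.368 = 4.104 eV
Step 2: Convert to Joules: 4.104*1.602e-19 = 6.575e-19 J
Step 3: T_c = 6.575e-19 / 1.381e-23 = 4.761e+04 K

4.761e+04


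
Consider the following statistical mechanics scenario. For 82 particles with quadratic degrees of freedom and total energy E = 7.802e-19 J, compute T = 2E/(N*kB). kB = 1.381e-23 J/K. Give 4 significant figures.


Step 1: Numerator = 2*E = 2*7.802e-19 = 1.56e-18 J
Step 2: Denominator = N*kB = 82*1.381e-23 = 1.132e-21
Step 3: T = 1.56e-18 / 1.132e-21 = 1378 K

1378


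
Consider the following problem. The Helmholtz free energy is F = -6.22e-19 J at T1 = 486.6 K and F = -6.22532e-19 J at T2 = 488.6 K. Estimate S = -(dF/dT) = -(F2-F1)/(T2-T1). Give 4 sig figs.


Step 1: dF = F2 - F1 = -6.22532e-19 - (-6.22e-19) = -5.32e-22 J
Step 2: dT = T2 - T1 = 488.6 - 486.6 = 2 K
Step 3: S = -dF/dT = -(-5.32e-22)/2 = 2.66e-22 J/K

2.66e-22


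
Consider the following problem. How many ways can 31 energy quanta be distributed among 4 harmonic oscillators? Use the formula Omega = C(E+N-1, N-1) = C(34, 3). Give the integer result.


Step 1: Use binomial coefficient C(34, 3)
Step 2: Numerator = 34! / 31!
Step 3: Denominator = 3!
Step 4: Omega = 5984

5984


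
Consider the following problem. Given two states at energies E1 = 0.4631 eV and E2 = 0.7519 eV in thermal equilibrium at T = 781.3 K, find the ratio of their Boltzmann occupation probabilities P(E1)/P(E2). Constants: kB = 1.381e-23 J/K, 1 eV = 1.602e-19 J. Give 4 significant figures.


Step 1: Compute energy difference dE = E1 - E2 = 0.4631 - 0.7519 = -0.2888 eV
Step 2: Convert to Joules: dE_J = -0.2888 * 1.602e-19 = -4.627e-20 J
Step 3: Compute exponent = -dE_J / (kB * T) = -(-4.627e-20) / (1.381e-23 * 781.3) = 4.288
Step 4: P(E1)/P(E2) = exp(4.288) = 72.82

72.82


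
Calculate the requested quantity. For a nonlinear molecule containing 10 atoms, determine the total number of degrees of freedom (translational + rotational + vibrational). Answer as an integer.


Step 1: Translational DOF = 3
Step 2: Rotational DOF (nonlinear) = 3
Step 3: Vibrational DOF = 3*10 - 6 = 24
Step 4: Total = 3 + 3 + 24 = 30

30


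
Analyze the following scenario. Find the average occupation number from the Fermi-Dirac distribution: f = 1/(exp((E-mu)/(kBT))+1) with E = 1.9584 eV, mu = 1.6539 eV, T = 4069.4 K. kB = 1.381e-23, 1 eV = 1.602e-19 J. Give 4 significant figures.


Step 1: (E - mu) = 1.9584 - 1.6539 = 0.3045 eV
Step 2: Convert: (E-mu)*eV = 4.878e-20 J
Step 3: x = (E-mu)*eV/(kB*T) = 0.868
Step 4: f = 1/(exp(0.868)+1) = 0.2957

0.2957


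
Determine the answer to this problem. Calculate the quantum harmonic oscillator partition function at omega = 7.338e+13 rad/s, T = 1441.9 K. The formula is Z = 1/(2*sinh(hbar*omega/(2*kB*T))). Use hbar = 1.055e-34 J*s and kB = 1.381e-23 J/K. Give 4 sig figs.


Step 1: Compute x = hbar*omega/(kB*T) = 1.055e-34*7.338e+13/(1.381e-23*1441.9) = 0.3888
Step 2: x/2 = 0.1944
Step 3: sinh(x/2) = 0.1956
Step 4: Z = 1/(2*0.1956) = 2.556

2.556


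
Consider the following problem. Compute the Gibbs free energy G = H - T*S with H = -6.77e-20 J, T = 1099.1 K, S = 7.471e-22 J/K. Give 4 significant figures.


Step 1: T*S = 1099.1 * 7.471e-22 = 8.211e-19 J
Step 2: G = H - T*S = -6.77e-20 - 8.211e-19
Step 3: G = -8.888e-19 J

-8.888e-19


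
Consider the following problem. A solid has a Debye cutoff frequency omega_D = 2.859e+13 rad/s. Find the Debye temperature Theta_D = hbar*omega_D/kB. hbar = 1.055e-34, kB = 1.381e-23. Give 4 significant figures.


Step 1: hbar*omega_D = 1.055e-34 * 2.859e+13 = 3.016e-21 J
Step 2: Theta_D = 3.016e-21 / 1.381e-23
Step 3: Theta_D = 218.4 K

218.4


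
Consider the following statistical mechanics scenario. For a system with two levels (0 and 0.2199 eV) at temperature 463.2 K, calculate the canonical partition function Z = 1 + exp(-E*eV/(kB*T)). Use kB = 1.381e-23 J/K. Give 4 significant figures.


Step 1: Compute beta*E = E*eV/(kB*T) = 0.2199*1.602e-19/(1.381e-23*463.2) = 5.507
Step 2: exp(-beta*E) = exp(-5.507) = 0.004058
Step 3: Z = 1 + 0.004058 = 1.004

1.004


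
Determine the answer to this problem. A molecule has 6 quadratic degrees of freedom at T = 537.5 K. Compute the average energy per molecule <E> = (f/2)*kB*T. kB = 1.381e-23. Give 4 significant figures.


Step 1: f/2 = 6/2 = 3
Step 2: kB*T = 1.381e-23 * 537.5 = 7.423e-21
Step 3: <E> = 3 * 7.423e-21 = 2.227e-20 J

2.227e-20


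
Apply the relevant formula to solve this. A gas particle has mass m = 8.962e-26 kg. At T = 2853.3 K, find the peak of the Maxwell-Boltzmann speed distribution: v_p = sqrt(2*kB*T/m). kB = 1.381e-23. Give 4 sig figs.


Step 1: Numerator = 2*kB*T = 2*1.381e-23*2853.3 = 7.881e-20
Step 2: Ratio = 7.881e-20 / 8.962e-26 = 8.794e+05
Step 3: v_p = sqrt(8.794e+05) = 937.7 m/s

937.7


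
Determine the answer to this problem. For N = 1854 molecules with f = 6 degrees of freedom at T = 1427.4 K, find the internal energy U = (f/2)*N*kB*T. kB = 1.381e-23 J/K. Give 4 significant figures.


Step 1: f/2 = 6/2 = 3.0
Step 2: N*kB*T = 1854*1.381e-23*1427.4 = 3.655e-17
Step 3: U = 3.0 * 3.655e-17 = 1.096e-16 J

1.096e-16


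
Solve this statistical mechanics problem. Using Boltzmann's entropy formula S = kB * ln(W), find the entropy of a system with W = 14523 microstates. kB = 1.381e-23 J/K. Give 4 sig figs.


Step 1: ln(W) = ln(14523) = 9.583
Step 2: S = kB * ln(W) = 1.381e-23 * 9.583
Step 3: S = 1.323e-22 J/K

1.323e-22


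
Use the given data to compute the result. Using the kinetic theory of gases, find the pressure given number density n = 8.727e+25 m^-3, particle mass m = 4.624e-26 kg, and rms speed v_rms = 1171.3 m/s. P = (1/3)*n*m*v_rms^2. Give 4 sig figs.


Step 1: v_rms^2 = 1171.3^2 = 1.372e+06
Step 2: n*m = 8.727e+25*4.624e-26 = 4.035
Step 3: P = (1/3)*4.035*1.372e+06 = 1.845e+06 Pa

1.845e+06


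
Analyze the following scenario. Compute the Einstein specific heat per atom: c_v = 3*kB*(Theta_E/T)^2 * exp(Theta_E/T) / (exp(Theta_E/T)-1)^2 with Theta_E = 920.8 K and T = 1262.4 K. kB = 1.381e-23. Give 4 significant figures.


Step 1: x = Theta_E/T = 920.8/1262.4 = 0.7294
Step 2: x^2 = 0.532
Step 3: exp(x) = 2.074
Step 4: c_v = 3*1.381e-23*0.532*2.074/(2.074-1)^2 = 3.964e-23

3.964e-23


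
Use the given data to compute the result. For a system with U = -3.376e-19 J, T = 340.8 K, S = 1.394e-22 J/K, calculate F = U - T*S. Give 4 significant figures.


Step 1: T*S = 340.8 * 1.394e-22 = 4.751e-20 J
Step 2: F = U - T*S = -3.376e-19 - 4.751e-20
Step 3: F = -3.851e-19 J

-3.851e-19


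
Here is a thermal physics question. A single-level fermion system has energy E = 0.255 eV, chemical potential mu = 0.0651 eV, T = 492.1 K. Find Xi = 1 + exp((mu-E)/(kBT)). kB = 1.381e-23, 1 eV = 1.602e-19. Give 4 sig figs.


Step 1: (mu - E) = 0.0651 - 0.255 = -0.1899 eV
Step 2: x = (mu-E)*eV/(kB*T) = -0.1899*1.602e-19/(1.381e-23*492.1) = -4.477
Step 3: exp(x) = 0.01137
Step 4: Xi = 1 + 0.01137 = 1.011

1.011


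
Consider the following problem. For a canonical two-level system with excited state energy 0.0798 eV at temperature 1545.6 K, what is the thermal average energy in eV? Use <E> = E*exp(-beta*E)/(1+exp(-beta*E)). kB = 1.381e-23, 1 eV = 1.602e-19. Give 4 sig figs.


Step 1: beta*E = 0.0798*1.602e-19/(1.381e-23*1545.6) = 0.5989
Step 2: exp(-beta*E) = 0.5494
Step 3: <E> = 0.0798*0.5494/(1+0.5494) = 0.0283 eV

0.0283


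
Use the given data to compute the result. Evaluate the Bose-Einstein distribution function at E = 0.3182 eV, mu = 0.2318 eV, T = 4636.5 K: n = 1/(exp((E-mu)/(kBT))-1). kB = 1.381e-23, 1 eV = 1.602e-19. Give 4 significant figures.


Step 1: (E - mu) = 0.0864 eV
Step 2: x = (E-mu)*eV/(kB*T) = 0.0864*1.602e-19/(1.381e-23*4636.5) = 0.2162
Step 3: exp(x) = 1.241
Step 4: n = 1/(exp(x)-1) = 4.144

4.144


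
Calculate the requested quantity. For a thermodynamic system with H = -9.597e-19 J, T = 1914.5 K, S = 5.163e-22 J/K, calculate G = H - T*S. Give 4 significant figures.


Step 1: T*S = 1914.5 * 5.163e-22 = 9.885e-19 J
Step 2: G = H - T*S = -9.597e-19 - 9.885e-19
Step 3: G = -1.948e-18 J

-1.948e-18


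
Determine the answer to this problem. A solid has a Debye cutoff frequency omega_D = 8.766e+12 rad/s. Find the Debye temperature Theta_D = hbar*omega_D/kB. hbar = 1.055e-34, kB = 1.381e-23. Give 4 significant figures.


Step 1: hbar*omega_D = 1.055e-34 * 8.766e+12 = 9.248e-22 J
Step 2: Theta_D = 9.248e-22 / 1.381e-23
Step 3: Theta_D = 66.97 K

66.97


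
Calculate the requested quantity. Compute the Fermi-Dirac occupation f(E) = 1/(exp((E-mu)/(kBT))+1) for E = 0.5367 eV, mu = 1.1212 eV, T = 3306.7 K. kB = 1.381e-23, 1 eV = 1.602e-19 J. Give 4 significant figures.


Step 1: (E - mu) = 0.5367 - 1.1212 = -0.5845 eV
Step 2: Convert: (E-mu)*eV = -9.364e-20 J
Step 3: x = (E-mu)*eV/(kB*T) = -2.05
Step 4: f = 1/(exp(-2.05)+1) = 0.886

0.886


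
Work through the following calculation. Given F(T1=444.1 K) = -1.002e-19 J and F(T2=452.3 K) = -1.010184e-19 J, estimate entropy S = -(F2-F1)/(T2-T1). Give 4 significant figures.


Step 1: dF = F2 - F1 = -1.010184e-19 - (-1.002e-19) = -8.184e-22 J
Step 2: dT = T2 - T1 = 452.3 - 444.1 = 8.2 K
Step 3: S = -dF/dT = -(-8.184e-22)/8.2 = 9.98e-23 J/K

9.98e-23


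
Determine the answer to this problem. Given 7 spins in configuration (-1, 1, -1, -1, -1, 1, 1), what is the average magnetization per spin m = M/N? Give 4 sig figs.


Step 1: Count up spins (+1): 3, down spins (-1): 4
Step 2: Total magnetization M = 3 - 4 = -1
Step 3: m = M/N = -1/7 = -0.1429

-0.1429


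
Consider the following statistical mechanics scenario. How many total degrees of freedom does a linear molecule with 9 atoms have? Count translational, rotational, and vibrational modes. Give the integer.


Step 1: Translational DOF = 3
Step 2: Rotational DOF (linear) = 2
Step 3: Vibrational DOF = 3*9 - 5 = 22
Step 4: Total = 3 + 2 + 22 = 27

27


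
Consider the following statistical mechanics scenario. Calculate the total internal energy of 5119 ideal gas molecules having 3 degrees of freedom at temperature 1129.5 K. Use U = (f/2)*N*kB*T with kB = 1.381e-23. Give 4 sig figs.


Step 1: f/2 = 3/2 = 1.5
Step 2: N*kB*T = 5119*1.381e-23*1129.5 = 7.985e-17
Step 3: U = 1.5 * 7.985e-17 = 1.198e-16 J

1.198e-16


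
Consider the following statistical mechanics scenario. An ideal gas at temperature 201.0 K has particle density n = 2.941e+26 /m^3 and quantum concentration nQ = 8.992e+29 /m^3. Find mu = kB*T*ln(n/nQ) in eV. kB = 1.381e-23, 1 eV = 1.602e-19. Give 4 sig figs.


Step 1: n/nQ = 2.941e+26/8.992e+29 = 0.0003271
Step 2: ln(n/nQ) = -8.025
Step 3: mu = kB*T*ln(n/nQ) = 2.776e-21*-8.025 = -2.228e-20 J
Step 4: Convert to eV: -2.228e-20/1.602e-19 = -0.1391 eV

-0.1391
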